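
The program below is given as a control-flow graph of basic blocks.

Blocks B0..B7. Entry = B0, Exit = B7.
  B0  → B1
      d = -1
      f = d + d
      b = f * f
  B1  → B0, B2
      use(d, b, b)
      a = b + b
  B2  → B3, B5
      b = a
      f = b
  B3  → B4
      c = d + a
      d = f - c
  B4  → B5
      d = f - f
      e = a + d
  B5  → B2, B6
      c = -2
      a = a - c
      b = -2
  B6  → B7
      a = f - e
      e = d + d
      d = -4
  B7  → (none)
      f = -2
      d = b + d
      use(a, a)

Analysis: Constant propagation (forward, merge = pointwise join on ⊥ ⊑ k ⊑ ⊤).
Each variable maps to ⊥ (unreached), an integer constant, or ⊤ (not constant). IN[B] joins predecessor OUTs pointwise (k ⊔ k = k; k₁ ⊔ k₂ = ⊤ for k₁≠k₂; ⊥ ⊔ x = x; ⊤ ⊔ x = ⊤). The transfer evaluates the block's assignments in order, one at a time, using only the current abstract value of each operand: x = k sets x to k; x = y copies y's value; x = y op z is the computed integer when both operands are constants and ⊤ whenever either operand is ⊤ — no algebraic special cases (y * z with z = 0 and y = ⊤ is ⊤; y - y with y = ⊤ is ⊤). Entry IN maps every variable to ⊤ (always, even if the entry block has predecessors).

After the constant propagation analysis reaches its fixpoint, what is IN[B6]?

Fixpoint table:
  B0: | IN=(all ⊤) | OUT={b:4, d:-1, f:-2; rest ⊤}
  B1: | IN={b:4, d:-1, f:-2; rest ⊤} | OUT={a:8, b:4, d:-1, f:-2; rest ⊤}
  B2: | IN=(all ⊤) | OUT=(all ⊤)
  B3: | IN=(all ⊤) | OUT=(all ⊤)
  B4: | IN=(all ⊤) | OUT=(all ⊤)
  B5: | IN=(all ⊤) | OUT={b:-2, c:-2; rest ⊤}
  B6: | IN={b:-2, c:-2; rest ⊤} | OUT={b:-2, c:-2, d:-4; rest ⊤}
  B7: | IN={b:-2, c:-2, d:-4; rest ⊤} | OUT={b:-2, c:-2, d:-6, f:-2; rest ⊤}

Merge at B6: IN[B6] = OUT[B5] = {a: ⊤, b: -2, c: -2, d: ⊤, e: ⊤, f: ⊤}

Answer: {a: ⊤, b: -2, c: -2, d: ⊤, e: ⊤, f: ⊤}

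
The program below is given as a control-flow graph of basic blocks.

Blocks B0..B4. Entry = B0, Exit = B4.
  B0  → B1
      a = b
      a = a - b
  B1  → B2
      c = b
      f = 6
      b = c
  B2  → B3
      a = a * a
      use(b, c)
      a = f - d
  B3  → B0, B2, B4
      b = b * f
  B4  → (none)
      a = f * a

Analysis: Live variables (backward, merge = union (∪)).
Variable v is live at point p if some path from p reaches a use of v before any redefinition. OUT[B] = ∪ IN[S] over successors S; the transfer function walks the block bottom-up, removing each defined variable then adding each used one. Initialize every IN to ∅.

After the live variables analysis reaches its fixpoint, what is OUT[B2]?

Answer: {a, b, c, d, f}

Trace:
Fixpoint table:
  B0:   IN={b, d}   OUT={a, b, d}
  B1:   IN={a, b, d}   OUT={a, b, c, d, f}
  B2:   IN={a, b, c, d, f}   OUT={a, b, c, d, f}
  B3:   IN={a, b, c, d, f}   OUT={a, b, c, d, f}
  B4:   IN={a, f}   OUT={}

Merge at B2: OUT[B2] = IN[B3] = {a, b, c, d, f}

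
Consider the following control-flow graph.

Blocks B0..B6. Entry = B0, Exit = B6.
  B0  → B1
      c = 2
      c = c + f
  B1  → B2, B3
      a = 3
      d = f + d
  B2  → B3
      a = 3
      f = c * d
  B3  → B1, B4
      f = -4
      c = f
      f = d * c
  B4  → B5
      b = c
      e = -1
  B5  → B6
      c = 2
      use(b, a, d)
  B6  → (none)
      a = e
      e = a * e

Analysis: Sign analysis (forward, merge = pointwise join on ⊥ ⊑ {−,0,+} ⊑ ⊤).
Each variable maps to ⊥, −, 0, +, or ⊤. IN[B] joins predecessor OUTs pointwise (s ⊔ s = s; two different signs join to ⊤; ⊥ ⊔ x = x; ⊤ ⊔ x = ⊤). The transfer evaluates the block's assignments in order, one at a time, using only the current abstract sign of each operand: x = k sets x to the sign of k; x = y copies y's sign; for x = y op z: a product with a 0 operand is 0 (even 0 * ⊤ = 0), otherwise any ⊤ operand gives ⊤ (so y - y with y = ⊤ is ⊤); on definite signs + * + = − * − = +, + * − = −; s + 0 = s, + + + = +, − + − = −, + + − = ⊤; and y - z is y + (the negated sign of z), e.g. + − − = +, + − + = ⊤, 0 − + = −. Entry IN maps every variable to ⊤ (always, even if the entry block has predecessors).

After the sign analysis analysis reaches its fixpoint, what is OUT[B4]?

Answer: {a: +, b: -, c: -, d: ⊤, e: -, f: ⊤}

Working:
Fixpoint table:
  B0:   IN=(all ⊤)   OUT=(all ⊤)
  B1:   IN=(all ⊤)   OUT={a:+; rest ⊤}
  B2:   IN={a:+; rest ⊤}   OUT={a:+; rest ⊤}
  B3:   IN={a:+; rest ⊤}   OUT={a:+, c:-; rest ⊤}
  B4:   IN={a:+, c:-; rest ⊤}   OUT={a:+, b:-, c:-, e:-; rest ⊤}
  B5:   IN={a:+, b:-, c:-, e:-; rest ⊤}   OUT={a:+, b:-, c:+, e:-; rest ⊤}
  B6:   IN={a:+, b:-, c:+, e:-; rest ⊤}   OUT={a:-, b:-, c:+, e:+; rest ⊤}

Merge at B4: IN[B4] = OUT[B3] = {a: +, b: ⊤, c: -, d: ⊤, e: ⊤, f: ⊤}
Applying B4's transfer function to that IN value gives OUT[B4] (row B4 above).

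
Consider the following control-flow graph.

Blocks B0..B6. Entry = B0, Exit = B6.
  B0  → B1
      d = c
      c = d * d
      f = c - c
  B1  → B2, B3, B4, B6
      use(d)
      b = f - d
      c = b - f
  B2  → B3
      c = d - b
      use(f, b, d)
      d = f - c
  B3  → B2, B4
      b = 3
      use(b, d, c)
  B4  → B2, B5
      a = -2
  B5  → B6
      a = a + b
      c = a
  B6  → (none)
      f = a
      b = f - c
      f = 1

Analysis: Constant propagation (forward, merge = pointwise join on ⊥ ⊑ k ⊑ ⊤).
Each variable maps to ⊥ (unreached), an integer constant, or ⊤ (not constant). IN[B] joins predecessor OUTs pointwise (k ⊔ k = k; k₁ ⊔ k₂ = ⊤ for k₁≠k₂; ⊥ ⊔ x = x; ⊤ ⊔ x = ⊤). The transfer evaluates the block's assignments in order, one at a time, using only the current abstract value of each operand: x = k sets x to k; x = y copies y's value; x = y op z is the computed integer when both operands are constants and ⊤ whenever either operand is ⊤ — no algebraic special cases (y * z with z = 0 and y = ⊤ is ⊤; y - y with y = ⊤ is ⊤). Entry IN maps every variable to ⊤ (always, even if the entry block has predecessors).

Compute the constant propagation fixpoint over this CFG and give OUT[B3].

Answer: {a: ⊤, b: 3, c: ⊤, d: ⊤, e: ⊤, f: ⊤}

Working:
Converged values:
  B0:   IN=(all ⊤)   OUT=(all ⊤)
  B1:   IN=(all ⊤)   OUT=(all ⊤)
  B2:   IN=(all ⊤)   OUT=(all ⊤)
  B3:   IN=(all ⊤)   OUT={b:3; rest ⊤}
  B4:   IN=(all ⊤)   OUT={a:-2; rest ⊤}
  B5:   IN={a:-2; rest ⊤}   OUT=(all ⊤)
  B6:   IN=(all ⊤)   OUT={f:1; rest ⊤}

Merge at B3: IN[B3] = OUT[B1] ⊔ OUT[B2] = {a: ⊤, b: ⊤, c: ⊤, d: ⊤, e: ⊤, f: ⊤}
Applying B3's transfer function to that IN value gives OUT[B3] (row B3 above).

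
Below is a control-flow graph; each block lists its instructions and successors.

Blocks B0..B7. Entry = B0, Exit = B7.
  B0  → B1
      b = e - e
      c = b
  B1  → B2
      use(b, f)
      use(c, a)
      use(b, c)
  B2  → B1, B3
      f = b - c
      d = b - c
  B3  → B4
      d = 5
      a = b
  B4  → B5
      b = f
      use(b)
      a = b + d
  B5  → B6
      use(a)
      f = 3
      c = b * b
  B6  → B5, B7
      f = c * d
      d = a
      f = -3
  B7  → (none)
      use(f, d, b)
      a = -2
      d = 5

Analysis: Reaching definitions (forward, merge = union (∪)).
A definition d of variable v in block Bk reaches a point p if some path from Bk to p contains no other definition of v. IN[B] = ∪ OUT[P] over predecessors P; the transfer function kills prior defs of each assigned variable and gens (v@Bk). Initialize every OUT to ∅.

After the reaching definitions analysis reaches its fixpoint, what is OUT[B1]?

Answer: {b@B0, c@B0, d@B2, f@B2}

Trace:
Converged values:
  B0:  IN={}  OUT={b@B0, c@B0}
  B1:  IN={b@B0, c@B0, d@B2, f@B2}  OUT={b@B0, c@B0, d@B2, f@B2}
  B2:  IN={b@B0, c@B0, d@B2, f@B2}  OUT={b@B0, c@B0, d@B2, f@B2}
  B3:  IN={b@B0, c@B0, d@B2, f@B2}  OUT={a@B3, b@B0, c@B0, d@B3, f@B2}
  B4:  IN={a@B3, b@B0, c@B0, d@B3, f@B2}  OUT={a@B4, b@B4, c@B0, d@B3, f@B2}
  B5:  IN={a@B4, b@B4, c@B0, c@B5, d@B3, d@B6, f@B2, f@B6}  OUT={a@B4, b@B4, c@B5, d@B3, d@B6, f@B5}
  B6:  IN={a@B4, b@B4, c@B5, d@B3, d@B6, f@B5}  OUT={a@B4, b@B4, c@B5, d@B6, f@B6}
  B7:  IN={a@B4, b@B4, c@B5, d@B6, f@B6}  OUT={a@B7, b@B4, c@B5, d@B7, f@B6}

Merge at B1: IN[B1] = OUT[B0] ⊔ OUT[B2] = {b@B0, c@B0, d@B2, f@B2}
Applying B1's transfer function to that IN value gives OUT[B1] (row B1 above).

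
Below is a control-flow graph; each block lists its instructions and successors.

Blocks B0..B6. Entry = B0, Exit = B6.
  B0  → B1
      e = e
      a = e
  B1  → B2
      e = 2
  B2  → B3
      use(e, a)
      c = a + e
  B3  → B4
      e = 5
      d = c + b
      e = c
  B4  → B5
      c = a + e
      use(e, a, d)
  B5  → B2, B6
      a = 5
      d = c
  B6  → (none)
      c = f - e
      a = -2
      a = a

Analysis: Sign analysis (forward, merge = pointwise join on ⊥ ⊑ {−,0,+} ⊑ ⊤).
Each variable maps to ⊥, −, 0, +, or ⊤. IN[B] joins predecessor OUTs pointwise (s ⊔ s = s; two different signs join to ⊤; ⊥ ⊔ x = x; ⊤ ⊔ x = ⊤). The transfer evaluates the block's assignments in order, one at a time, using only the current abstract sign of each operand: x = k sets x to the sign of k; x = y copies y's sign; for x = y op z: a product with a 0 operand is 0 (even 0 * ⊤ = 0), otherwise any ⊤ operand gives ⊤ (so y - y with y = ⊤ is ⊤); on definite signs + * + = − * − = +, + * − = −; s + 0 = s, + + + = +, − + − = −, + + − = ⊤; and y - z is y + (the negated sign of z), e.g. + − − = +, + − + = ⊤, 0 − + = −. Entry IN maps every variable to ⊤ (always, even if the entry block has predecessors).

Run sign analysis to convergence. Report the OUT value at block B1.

Answer: {a: ⊤, b: ⊤, c: ⊤, d: ⊤, e: +, f: ⊤}

Derivation:
Per-block solution:
  B0:   IN=(all ⊤)   OUT=(all ⊤)
  B1:   IN=(all ⊤)   OUT={e:+; rest ⊤}
  B2:   IN=(all ⊤)   OUT=(all ⊤)
  B3:   IN=(all ⊤)   OUT=(all ⊤)
  B4:   IN=(all ⊤)   OUT=(all ⊤)
  B5:   IN=(all ⊤)   OUT={a:+; rest ⊤}
  B6:   IN={a:+; rest ⊤}   OUT={a:-; rest ⊤}

Merge at B1: IN[B1] = OUT[B0] = {a: ⊤, b: ⊤, c: ⊤, d: ⊤, e: ⊤, f: ⊤}
Applying B1's transfer function to that IN value gives OUT[B1] (row B1 above).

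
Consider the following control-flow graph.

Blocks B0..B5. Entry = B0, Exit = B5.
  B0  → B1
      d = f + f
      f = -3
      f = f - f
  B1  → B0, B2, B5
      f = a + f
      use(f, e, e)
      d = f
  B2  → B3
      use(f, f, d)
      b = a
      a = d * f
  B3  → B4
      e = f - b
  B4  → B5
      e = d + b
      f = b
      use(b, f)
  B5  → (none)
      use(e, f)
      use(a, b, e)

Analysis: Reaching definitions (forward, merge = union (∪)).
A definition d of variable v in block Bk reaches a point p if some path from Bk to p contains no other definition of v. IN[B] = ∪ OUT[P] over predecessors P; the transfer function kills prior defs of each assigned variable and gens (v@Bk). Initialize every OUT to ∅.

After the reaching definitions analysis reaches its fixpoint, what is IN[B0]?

Per-block solution:
  B0: | IN={d@B1, f@B1} | OUT={d@B0, f@B0}
  B1: | IN={d@B0, f@B0} | OUT={d@B1, f@B1}
  B2: | IN={d@B1, f@B1} | OUT={a@B2, b@B2, d@B1, f@B1}
  B3: | IN={a@B2, b@B2, d@B1, f@B1} | OUT={a@B2, b@B2, d@B1, e@B3, f@B1}
  B4: | IN={a@B2, b@B2, d@B1, e@B3, f@B1} | OUT={a@B2, b@B2, d@B1, e@B4, f@B4}
  B5: | IN={a@B2, b@B2, d@B1, e@B4, f@B1, f@B4} | OUT={a@B2, b@B2, d@B1, e@B4, f@B1, f@B4}

Merge at B0 (entry node, so the boundary value {} is joined with the incoming edge(s)): IN[B0] = {} ⊔ OUT[B1] = {d@B1, f@B1}

Answer: {d@B1, f@B1}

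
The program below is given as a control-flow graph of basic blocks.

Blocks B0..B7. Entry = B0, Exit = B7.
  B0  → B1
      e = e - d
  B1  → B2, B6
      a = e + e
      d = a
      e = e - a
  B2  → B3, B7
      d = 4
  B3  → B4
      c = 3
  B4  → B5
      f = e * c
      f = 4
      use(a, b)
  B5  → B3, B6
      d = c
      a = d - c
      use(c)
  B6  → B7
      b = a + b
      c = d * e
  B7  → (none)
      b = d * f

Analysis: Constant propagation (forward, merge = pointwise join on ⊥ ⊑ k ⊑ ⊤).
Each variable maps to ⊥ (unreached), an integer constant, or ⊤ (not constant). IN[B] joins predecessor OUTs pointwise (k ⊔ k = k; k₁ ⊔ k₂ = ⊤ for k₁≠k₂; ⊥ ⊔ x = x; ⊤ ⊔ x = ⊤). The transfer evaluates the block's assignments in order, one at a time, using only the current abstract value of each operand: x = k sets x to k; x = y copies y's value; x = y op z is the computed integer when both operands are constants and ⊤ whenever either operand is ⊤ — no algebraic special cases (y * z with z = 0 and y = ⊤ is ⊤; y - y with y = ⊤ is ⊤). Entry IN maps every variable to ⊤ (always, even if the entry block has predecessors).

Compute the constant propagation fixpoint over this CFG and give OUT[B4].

Per-block solution:
  B0: | IN=(all ⊤) | OUT=(all ⊤)
  B1: | IN=(all ⊤) | OUT=(all ⊤)
  B2: | IN=(all ⊤) | OUT={d:4; rest ⊤}
  B3: | IN=(all ⊤) | OUT={c:3; rest ⊤}
  B4: | IN={c:3; rest ⊤} | OUT={c:3, f:4; rest ⊤}
  B5: | IN={c:3, f:4; rest ⊤} | OUT={a:0, c:3, d:3, f:4; rest ⊤}
  B6: | IN=(all ⊤) | OUT=(all ⊤)
  B7: | IN=(all ⊤) | OUT=(all ⊤)

Merge at B4: IN[B4] = OUT[B3] = {a: ⊤, b: ⊤, c: 3, d: ⊤, e: ⊤, f: ⊤}
Applying B4's transfer function to that IN value gives OUT[B4] (row B4 above).

Answer: {a: ⊤, b: ⊤, c: 3, d: ⊤, e: ⊤, f: 4}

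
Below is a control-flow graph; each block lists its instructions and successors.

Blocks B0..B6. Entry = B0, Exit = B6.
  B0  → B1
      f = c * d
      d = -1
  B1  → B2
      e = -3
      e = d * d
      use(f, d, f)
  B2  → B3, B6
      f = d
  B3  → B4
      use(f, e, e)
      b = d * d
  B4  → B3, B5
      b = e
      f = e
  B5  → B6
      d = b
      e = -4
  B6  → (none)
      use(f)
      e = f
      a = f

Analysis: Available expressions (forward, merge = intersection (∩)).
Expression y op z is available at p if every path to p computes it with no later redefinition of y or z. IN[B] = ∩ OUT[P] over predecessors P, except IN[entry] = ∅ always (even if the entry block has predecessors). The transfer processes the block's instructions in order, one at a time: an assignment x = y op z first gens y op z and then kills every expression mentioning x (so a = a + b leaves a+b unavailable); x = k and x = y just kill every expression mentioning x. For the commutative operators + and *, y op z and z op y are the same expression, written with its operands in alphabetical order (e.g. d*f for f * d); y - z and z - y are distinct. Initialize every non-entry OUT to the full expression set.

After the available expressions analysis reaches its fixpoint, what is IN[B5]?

Answer: {d*d}

Working:
Fixpoint table:
  B0:   IN={}   OUT={}
  B1:   IN={}   OUT={d*d}
  B2:   IN={d*d}   OUT={d*d}
  B3:   IN={d*d}   OUT={d*d}
  B4:   IN={d*d}   OUT={d*d}
  B5:   IN={d*d}   OUT={}
  B6:   IN={}   OUT={}

Merge at B5: IN[B5] = OUT[B4] = {d*d}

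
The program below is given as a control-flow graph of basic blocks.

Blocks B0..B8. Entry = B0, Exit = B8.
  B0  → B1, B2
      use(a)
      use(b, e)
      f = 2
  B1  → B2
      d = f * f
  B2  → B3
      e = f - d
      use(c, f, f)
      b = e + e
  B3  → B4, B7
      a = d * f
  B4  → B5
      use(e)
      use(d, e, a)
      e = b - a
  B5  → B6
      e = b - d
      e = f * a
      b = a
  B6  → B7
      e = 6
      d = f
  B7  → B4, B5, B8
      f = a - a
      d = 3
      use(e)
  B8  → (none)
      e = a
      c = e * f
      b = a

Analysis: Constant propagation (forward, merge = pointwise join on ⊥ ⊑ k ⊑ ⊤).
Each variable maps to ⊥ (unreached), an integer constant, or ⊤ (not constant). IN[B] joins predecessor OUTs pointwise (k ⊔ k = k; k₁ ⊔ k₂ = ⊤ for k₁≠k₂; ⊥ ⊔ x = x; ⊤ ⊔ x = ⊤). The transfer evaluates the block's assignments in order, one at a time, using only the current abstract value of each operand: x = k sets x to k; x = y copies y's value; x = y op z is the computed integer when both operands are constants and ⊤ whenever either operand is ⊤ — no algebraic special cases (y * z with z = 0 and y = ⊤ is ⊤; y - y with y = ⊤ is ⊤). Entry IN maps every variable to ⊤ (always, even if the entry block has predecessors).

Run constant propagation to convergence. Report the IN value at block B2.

Converged values:
  B0: | IN=(all ⊤) | OUT={f:2; rest ⊤}
  B1: | IN={f:2; rest ⊤} | OUT={d:4, f:2; rest ⊤}
  B2: | IN={f:2; rest ⊤} | OUT={f:2; rest ⊤}
  B3: | IN={f:2; rest ⊤} | OUT={f:2; rest ⊤}
  B4: | IN=(all ⊤) | OUT=(all ⊤)
  B5: | IN=(all ⊤) | OUT=(all ⊤)
  B6: | IN=(all ⊤) | OUT={e:6; rest ⊤}
  B7: | IN=(all ⊤) | OUT={d:3; rest ⊤}
  B8: | IN={d:3; rest ⊤} | OUT={d:3; rest ⊤}

Merge at B2: IN[B2] = OUT[B0] ⊔ OUT[B1] = {a: ⊤, b: ⊤, c: ⊤, d: ⊤, e: ⊤, f: 2}

Answer: {a: ⊤, b: ⊤, c: ⊤, d: ⊤, e: ⊤, f: 2}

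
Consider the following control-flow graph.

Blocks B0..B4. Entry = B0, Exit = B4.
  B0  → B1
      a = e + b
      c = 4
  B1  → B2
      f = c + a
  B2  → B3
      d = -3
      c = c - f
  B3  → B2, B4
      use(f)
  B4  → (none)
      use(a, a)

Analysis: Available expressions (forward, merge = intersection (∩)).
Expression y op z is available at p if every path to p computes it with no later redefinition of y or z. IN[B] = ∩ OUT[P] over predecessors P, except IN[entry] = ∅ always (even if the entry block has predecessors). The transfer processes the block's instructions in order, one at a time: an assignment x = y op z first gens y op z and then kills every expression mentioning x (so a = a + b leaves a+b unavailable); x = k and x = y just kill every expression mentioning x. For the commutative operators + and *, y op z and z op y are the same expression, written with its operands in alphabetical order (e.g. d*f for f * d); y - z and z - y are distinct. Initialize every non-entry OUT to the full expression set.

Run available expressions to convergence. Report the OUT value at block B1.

Fixpoint table:
  B0: | IN={} | OUT={b+e}
  B1: | IN={b+e} | OUT={a+c, b+e}
  B2: | IN={b+e} | OUT={b+e}
  B3: | IN={b+e} | OUT={b+e}
  B4: | IN={b+e} | OUT={b+e}

Merge at B1: IN[B1] = OUT[B0] = {b+e}
Applying B1's transfer function to that IN value gives OUT[B1] (row B1 above).

Answer: {a+c, b+e}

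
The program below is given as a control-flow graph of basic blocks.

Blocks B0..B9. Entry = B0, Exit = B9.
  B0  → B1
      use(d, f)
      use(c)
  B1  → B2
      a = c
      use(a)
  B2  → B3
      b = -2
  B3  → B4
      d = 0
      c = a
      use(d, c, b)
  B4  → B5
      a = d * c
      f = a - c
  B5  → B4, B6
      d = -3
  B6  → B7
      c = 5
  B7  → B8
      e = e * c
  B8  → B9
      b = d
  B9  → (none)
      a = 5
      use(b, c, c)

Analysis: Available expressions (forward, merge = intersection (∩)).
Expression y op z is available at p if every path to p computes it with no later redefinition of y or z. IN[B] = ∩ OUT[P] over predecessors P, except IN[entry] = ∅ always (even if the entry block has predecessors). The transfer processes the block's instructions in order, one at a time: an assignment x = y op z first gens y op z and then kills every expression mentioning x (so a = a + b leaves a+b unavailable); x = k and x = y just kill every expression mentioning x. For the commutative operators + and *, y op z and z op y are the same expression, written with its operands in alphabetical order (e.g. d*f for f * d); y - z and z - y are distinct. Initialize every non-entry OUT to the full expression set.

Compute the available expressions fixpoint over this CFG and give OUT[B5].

Answer: {a-c}

Trace:
Per-block solution:
  B0:  IN={}  OUT={}
  B1:  IN={}  OUT={}
  B2:  IN={}  OUT={}
  B3:  IN={}  OUT={}
  B4:  IN={}  OUT={a-c, c*d}
  B5:  IN={a-c, c*d}  OUT={a-c}
  B6:  IN={a-c}  OUT={}
  B7:  IN={}  OUT={}
  B8:  IN={}  OUT={}
  B9:  IN={}  OUT={}

Merge at B5: IN[B5] = OUT[B4] = {a-c, c*d}
Applying B5's transfer function to that IN value gives OUT[B5] (row B5 above).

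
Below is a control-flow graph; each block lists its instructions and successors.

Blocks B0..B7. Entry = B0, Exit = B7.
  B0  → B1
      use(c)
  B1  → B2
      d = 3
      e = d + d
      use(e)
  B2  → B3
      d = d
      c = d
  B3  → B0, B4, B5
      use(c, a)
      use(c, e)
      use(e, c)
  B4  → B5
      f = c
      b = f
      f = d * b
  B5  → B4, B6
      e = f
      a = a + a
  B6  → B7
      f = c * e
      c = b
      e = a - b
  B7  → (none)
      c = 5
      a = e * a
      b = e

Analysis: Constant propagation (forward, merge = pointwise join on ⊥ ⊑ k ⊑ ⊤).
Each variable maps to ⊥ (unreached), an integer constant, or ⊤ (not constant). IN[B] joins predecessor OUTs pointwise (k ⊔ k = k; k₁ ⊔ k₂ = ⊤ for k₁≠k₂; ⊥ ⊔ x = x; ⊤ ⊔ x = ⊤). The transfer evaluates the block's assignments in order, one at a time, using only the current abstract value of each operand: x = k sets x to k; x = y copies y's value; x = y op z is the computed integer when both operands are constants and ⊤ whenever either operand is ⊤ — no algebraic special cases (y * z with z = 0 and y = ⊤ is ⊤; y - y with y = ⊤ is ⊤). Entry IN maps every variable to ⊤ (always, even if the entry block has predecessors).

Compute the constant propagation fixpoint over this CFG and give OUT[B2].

Answer: {a: ⊤, b: ⊤, c: 3, d: 3, e: 6, f: ⊤}

Working:
Per-block solution:
  B0:   IN=(all ⊤)   OUT=(all ⊤)
  B1:   IN=(all ⊤)   OUT={d:3, e:6; rest ⊤}
  B2:   IN={d:3, e:6; rest ⊤}   OUT={c:3, d:3, e:6; rest ⊤}
  B3:   IN={c:3, d:3, e:6; rest ⊤}   OUT={c:3, d:3, e:6; rest ⊤}
  B4:   IN={c:3, d:3; rest ⊤}   OUT={b:3, c:3, d:3, f:9; rest ⊤}
  B5:   IN={c:3, d:3; rest ⊤}   OUT={c:3, d:3; rest ⊤}
  B6:   IN={c:3, d:3; rest ⊤}   OUT={d:3; rest ⊤}
  B7:   IN={d:3; rest ⊤}   OUT={c:5, d:3; rest ⊤}

Merge at B2: IN[B2] = OUT[B1] = {a: ⊤, b: ⊤, c: ⊤, d: 3, e: 6, f: ⊤}
Applying B2's transfer function to that IN value gives OUT[B2] (row B2 above).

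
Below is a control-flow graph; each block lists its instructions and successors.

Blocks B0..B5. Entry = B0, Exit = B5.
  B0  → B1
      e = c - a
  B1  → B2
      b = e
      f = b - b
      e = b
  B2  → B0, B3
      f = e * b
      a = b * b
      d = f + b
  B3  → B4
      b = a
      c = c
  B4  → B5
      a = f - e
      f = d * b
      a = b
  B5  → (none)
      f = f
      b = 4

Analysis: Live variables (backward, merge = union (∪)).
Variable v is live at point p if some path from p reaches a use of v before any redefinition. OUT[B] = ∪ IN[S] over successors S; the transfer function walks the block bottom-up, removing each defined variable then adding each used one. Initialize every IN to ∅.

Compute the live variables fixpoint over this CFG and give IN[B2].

Converged values:
  B0:   IN={a, c}   OUT={c, e}
  B1:   IN={c, e}   OUT={b, c, e}
  B2:   IN={b, c, e}   OUT={a, c, d, e, f}
  B3:   IN={a, c, d, e, f}   OUT={b, d, e, f}
  B4:   IN={b, d, e, f}   OUT={f}
  B5:   IN={f}   OUT={}

Merge at B2: OUT[B2] = IN[B0] ⊔ IN[B3] = {a, c, d, e, f}
Applying B2's transfer function to that OUT value gives IN[B2] (row B2 above).

Answer: {b, c, e}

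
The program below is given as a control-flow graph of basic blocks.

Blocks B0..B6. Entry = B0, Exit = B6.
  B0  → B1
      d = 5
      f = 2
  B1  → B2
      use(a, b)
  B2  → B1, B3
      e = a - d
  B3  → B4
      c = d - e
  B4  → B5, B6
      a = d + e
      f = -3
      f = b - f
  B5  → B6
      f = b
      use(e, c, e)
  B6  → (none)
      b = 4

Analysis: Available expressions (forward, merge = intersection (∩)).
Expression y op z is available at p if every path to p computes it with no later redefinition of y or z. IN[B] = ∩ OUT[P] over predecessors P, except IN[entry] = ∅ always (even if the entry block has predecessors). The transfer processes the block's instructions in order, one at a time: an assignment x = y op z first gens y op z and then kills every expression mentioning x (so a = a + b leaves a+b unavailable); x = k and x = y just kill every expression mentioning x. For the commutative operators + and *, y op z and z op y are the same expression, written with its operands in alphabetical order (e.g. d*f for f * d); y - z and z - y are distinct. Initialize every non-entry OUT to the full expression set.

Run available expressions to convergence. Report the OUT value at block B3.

Per-block solution:
  B0:  IN={}  OUT={}
  B1:  IN={}  OUT={}
  B2:  IN={}  OUT={a-d}
  B3:  IN={a-d}  OUT={a-d, d-e}
  B4:  IN={a-d, d-e}  OUT={d+e, d-e}
  B5:  IN={d+e, d-e}  OUT={d+e, d-e}
  B6:  IN={d+e, d-e}  OUT={d+e, d-e}

Merge at B3: IN[B3] = OUT[B2] = {a-d}
Applying B3's transfer function to that IN value gives OUT[B3] (row B3 above).

Answer: {a-d, d-e}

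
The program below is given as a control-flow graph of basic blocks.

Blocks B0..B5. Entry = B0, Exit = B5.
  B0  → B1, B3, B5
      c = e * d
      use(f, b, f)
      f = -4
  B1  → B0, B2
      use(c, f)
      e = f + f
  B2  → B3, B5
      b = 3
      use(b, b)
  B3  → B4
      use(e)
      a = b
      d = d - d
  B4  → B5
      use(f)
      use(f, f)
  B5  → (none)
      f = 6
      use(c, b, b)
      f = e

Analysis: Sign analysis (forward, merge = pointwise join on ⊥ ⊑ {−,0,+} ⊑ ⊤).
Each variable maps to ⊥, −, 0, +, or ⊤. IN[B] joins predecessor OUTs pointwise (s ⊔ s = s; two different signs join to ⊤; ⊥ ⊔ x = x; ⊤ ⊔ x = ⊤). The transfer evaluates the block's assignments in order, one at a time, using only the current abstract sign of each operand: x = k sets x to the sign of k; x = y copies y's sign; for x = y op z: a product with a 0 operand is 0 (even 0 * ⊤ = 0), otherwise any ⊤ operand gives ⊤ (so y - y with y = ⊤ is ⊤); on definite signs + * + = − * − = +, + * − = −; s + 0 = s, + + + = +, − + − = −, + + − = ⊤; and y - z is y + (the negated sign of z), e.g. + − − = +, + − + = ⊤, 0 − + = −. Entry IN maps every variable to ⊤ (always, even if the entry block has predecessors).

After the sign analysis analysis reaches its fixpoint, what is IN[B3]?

Answer: {a: ⊤, b: ⊤, c: ⊤, d: ⊤, e: ⊤, f: -}

Working:
Converged values:
  B0:  IN=(all ⊤)  OUT={f:-; rest ⊤}
  B1:  IN={f:-; rest ⊤}  OUT={e:-, f:-; rest ⊤}
  B2:  IN={e:-, f:-; rest ⊤}  OUT={b:+, e:-, f:-; rest ⊤}
  B3:  IN={f:-; rest ⊤}  OUT={f:-; rest ⊤}
  B4:  IN={f:-; rest ⊤}  OUT={f:-; rest ⊤}
  B5:  IN={f:-; rest ⊤}  OUT=(all ⊤)

Merge at B3: IN[B3] = OUT[B0] ⊔ OUT[B2] = {a: ⊤, b: ⊤, c: ⊤, d: ⊤, e: ⊤, f: -}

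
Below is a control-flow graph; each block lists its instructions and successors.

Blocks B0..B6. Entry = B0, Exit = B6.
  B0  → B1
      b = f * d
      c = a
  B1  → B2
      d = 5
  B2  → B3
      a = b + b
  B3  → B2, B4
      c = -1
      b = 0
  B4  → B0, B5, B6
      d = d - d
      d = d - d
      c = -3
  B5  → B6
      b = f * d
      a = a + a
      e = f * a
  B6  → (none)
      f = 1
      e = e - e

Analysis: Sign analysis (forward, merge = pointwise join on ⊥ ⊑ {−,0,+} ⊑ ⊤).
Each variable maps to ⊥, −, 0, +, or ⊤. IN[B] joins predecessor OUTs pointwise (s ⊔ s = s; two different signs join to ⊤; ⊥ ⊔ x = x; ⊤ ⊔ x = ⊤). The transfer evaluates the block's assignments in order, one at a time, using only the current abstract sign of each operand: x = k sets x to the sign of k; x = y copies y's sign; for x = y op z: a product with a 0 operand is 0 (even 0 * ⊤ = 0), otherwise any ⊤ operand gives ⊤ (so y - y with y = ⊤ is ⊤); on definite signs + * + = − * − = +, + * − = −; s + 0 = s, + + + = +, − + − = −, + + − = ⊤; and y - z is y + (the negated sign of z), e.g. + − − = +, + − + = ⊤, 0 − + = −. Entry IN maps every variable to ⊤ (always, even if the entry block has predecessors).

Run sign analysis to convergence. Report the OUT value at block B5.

Converged values:
  B0: | IN=(all ⊤) | OUT=(all ⊤)
  B1: | IN=(all ⊤) | OUT={d:+; rest ⊤}
  B2: | IN={d:+; rest ⊤} | OUT={d:+; rest ⊤}
  B3: | IN={d:+; rest ⊤} | OUT={b:0, c:-, d:+; rest ⊤}
  B4: | IN={b:0, c:-, d:+; rest ⊤} | OUT={b:0, c:-; rest ⊤}
  B5: | IN={b:0, c:-; rest ⊤} | OUT={c:-; rest ⊤}
  B6: | IN={c:-; rest ⊤} | OUT={c:-, f:+; rest ⊤}

Merge at B5: IN[B5] = OUT[B4] = {a: ⊤, b: 0, c: -, d: ⊤, e: ⊤, f: ⊤}
Applying B5's transfer function to that IN value gives OUT[B5] (row B5 above).

Answer: {a: ⊤, b: ⊤, c: -, d: ⊤, e: ⊤, f: ⊤}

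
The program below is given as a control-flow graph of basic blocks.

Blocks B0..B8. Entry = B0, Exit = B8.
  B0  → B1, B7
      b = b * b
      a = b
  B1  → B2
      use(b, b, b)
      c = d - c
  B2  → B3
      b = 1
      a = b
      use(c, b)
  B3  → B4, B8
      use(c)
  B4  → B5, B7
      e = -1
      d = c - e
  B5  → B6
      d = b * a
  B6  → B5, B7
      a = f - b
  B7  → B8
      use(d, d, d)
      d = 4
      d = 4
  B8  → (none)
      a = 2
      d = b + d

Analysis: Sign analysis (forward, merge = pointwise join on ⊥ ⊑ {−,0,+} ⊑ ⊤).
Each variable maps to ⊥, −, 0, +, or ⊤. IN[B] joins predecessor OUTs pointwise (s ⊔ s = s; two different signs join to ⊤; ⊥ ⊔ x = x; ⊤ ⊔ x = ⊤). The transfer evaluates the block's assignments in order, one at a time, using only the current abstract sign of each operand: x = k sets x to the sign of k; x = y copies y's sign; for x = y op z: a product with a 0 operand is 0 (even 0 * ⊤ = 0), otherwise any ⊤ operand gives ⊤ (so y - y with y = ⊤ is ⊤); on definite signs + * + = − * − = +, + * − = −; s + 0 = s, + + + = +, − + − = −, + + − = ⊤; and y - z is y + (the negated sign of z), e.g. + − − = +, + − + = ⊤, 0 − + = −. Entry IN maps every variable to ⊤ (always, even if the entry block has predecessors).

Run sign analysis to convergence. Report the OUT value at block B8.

Per-block solution:
  B0:   IN=(all ⊤)   OUT=(all ⊤)
  B1:   IN=(all ⊤)   OUT=(all ⊤)
  B2:   IN=(all ⊤)   OUT={a:+, b:+; rest ⊤}
  B3:   IN={a:+, b:+; rest ⊤}   OUT={a:+, b:+; rest ⊤}
  B4:   IN={a:+, b:+; rest ⊤}   OUT={a:+, b:+, e:-; rest ⊤}
  B5:   IN={b:+, e:-; rest ⊤}   OUT={b:+, e:-; rest ⊤}
  B6:   IN={b:+, e:-; rest ⊤}   OUT={b:+, e:-; rest ⊤}
  B7:   IN=(all ⊤)   OUT={d:+; rest ⊤}
  B8:   IN=(all ⊤)   OUT={a:+; rest ⊤}

Merge at B8: IN[B8] = OUT[B3] ⊔ OUT[B7] = {a: ⊤, b: ⊤, c: ⊤, d: ⊤, e: ⊤, f: ⊤}
Applying B8's transfer function to that IN value gives OUT[B8] (row B8 above).

Answer: {a: +, b: ⊤, c: ⊤, d: ⊤, e: ⊤, f: ⊤}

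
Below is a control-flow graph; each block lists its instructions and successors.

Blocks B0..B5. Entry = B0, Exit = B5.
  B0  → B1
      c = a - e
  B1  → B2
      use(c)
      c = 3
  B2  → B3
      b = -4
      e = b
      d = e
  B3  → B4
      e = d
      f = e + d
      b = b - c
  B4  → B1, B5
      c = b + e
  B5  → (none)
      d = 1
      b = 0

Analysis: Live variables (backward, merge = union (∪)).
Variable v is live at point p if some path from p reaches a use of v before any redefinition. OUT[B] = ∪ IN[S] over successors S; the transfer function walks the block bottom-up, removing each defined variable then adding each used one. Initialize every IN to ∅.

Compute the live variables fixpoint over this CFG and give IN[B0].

Answer: {a, e}

Trace:
Fixpoint table:
  B0:  IN={a, e}  OUT={c}
  B1:  IN={c}  OUT={c}
  B2:  IN={c}  OUT={b, c, d}
  B3:  IN={b, c, d}  OUT={b, e}
  B4:  IN={b, e}  OUT={c}
  B5:  IN={}  OUT={}

Merge at B0: OUT[B0] = IN[B1] = {c}
Applying B0's transfer function to that OUT value gives IN[B0] (row B0 above).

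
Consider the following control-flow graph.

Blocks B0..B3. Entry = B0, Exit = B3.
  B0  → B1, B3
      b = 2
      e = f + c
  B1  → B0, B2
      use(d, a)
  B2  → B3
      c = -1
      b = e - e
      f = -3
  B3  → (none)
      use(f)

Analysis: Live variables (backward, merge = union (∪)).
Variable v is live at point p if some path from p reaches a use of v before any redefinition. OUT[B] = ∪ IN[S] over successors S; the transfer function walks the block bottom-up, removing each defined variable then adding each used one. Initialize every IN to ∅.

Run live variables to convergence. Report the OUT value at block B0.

Answer: {a, c, d, e, f}

Trace:
Per-block solution:
  B0:  IN={a, c, d, f}  OUT={a, c, d, e, f}
  B1:  IN={a, c, d, e, f}  OUT={a, c, d, e, f}
  B2:  IN={e}  OUT={f}
  B3:  IN={f}  OUT={}

Merge at B0: OUT[B0] = IN[B1] ⊔ IN[B3] = {a, c, d, e, f}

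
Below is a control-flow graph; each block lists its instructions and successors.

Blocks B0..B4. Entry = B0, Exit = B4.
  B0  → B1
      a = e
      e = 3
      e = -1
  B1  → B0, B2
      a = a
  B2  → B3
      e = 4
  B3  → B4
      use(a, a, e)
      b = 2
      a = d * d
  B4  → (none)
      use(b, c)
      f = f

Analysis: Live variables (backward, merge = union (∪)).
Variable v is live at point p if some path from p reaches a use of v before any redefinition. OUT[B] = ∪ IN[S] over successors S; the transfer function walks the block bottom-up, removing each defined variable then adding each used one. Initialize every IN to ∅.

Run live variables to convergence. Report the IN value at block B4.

Per-block solution:
  B0:   IN={c, d, e, f}   OUT={a, c, d, e, f}
  B1:   IN={a, c, d, e, f}   OUT={a, c, d, e, f}
  B2:   IN={a, c, d, f}   OUT={a, c, d, e, f}
  B3:   IN={a, c, d, e, f}   OUT={b, c, f}
  B4:   IN={b, c, f}   OUT={}

B4 is the boundary node: OUT[B4] = {}
Applying B4's transfer function to that OUT value gives IN[B4] (row B4 above).

Answer: {b, c, f}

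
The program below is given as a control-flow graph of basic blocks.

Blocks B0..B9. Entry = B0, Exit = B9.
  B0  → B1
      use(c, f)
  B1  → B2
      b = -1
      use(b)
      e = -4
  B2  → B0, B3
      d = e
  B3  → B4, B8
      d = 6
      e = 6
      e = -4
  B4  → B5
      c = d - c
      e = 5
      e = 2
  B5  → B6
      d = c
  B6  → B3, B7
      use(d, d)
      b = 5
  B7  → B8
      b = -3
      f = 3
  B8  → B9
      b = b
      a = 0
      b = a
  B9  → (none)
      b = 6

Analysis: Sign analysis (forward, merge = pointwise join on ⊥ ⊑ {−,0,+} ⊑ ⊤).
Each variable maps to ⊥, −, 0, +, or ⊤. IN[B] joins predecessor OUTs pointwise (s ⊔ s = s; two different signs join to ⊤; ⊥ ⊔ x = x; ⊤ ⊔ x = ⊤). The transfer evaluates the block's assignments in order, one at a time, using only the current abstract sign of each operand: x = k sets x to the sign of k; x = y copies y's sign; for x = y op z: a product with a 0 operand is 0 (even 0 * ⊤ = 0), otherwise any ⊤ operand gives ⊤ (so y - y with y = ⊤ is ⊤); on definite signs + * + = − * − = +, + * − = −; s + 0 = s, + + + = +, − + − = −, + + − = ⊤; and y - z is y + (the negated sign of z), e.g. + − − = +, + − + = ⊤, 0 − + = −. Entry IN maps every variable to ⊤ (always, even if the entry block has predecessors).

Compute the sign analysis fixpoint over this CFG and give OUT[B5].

Fixpoint table:
  B0:  IN=(all ⊤)  OUT=(all ⊤)
  B1:  IN=(all ⊤)  OUT={b:-, e:-; rest ⊤}
  B2:  IN={b:-, e:-; rest ⊤}  OUT={b:-, d:-, e:-; rest ⊤}
  B3:  IN=(all ⊤)  OUT={d:+, e:-; rest ⊤}
  B4:  IN={d:+, e:-; rest ⊤}  OUT={d:+, e:+; rest ⊤}
  B5:  IN={d:+, e:+; rest ⊤}  OUT={e:+; rest ⊤}
  B6:  IN={e:+; rest ⊤}  OUT={b:+, e:+; rest ⊤}
  B7:  IN={b:+, e:+; rest ⊤}  OUT={b:-, e:+, f:+; rest ⊤}
  B8:  IN=(all ⊤)  OUT={a:0, b:0; rest ⊤}
  B9:  IN={a:0, b:0; rest ⊤}  OUT={a:0, b:+; rest ⊤}

Merge at B5: IN[B5] = OUT[B4] = {a: ⊤, b: ⊤, c: ⊤, d: +, e: +, f: ⊤}
Applying B5's transfer function to that IN value gives OUT[B5] (row B5 above).

Answer: {a: ⊤, b: ⊤, c: ⊤, d: ⊤, e: +, f: ⊤}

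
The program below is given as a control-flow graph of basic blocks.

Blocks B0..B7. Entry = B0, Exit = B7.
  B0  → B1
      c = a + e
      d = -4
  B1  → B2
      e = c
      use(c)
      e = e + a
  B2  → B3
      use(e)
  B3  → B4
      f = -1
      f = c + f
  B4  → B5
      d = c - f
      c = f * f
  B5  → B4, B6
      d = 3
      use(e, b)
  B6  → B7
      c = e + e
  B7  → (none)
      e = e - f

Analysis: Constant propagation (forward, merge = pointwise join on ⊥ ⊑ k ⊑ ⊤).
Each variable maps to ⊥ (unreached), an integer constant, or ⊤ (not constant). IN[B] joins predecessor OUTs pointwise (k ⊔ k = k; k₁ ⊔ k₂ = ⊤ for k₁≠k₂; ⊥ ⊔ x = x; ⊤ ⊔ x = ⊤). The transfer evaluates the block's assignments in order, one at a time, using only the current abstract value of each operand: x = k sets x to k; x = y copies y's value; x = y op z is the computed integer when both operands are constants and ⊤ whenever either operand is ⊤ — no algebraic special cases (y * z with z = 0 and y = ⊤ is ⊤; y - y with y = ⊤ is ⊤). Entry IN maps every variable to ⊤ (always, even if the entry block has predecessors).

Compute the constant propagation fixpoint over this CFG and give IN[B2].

Answer: {a: ⊤, b: ⊤, c: ⊤, d: -4, e: ⊤, f: ⊤}

Trace:
Per-block solution:
  B0:   IN=(all ⊤)   OUT={d:-4; rest ⊤}
  B1:   IN={d:-4; rest ⊤}   OUT={d:-4; rest ⊤}
  B2:   IN={d:-4; rest ⊤}   OUT={d:-4; rest ⊤}
  B3:   IN={d:-4; rest ⊤}   OUT={d:-4; rest ⊤}
  B4:   IN=(all ⊤)   OUT=(all ⊤)
  B5:   IN=(all ⊤)   OUT={d:3; rest ⊤}
  B6:   IN={d:3; rest ⊤}   OUT={d:3; rest ⊤}
  B7:   IN={d:3; rest ⊤}   OUT={d:3; rest ⊤}

Merge at B2: IN[B2] = OUT[B1] = {a: ⊤, b: ⊤, c: ⊤, d: -4, e: ⊤, f: ⊤}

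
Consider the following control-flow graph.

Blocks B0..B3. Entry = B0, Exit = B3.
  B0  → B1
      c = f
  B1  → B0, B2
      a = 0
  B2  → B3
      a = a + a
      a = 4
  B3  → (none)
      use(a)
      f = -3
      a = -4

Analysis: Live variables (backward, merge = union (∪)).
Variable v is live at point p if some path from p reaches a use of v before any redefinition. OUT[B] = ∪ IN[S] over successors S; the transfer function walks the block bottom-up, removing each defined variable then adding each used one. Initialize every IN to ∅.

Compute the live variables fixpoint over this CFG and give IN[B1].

Answer: {f}

Derivation:
Per-block solution:
  B0:   IN={f}   OUT={f}
  B1:   IN={f}   OUT={a, f}
  B2:   IN={a}   OUT={a}
  B3:   IN={a}   OUT={}

Merge at B1: OUT[B1] = IN[B0] ⊔ IN[B2] = {a, f}
Applying B1's transfer function to that OUT value gives IN[B1] (row B1 above).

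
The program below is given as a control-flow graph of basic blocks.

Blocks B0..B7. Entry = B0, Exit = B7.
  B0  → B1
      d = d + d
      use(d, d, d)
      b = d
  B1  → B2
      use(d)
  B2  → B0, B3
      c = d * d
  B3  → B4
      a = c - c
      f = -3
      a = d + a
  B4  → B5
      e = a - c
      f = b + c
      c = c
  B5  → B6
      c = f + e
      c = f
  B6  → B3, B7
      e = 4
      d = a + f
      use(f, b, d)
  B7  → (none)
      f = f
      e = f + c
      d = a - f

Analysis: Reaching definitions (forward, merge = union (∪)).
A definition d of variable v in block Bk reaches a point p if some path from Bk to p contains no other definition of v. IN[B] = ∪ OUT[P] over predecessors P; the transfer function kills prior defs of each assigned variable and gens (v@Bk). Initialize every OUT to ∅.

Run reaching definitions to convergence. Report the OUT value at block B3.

Converged values:
  B0: | IN={b@B0, c@B2, d@B0} | OUT={b@B0, c@B2, d@B0}
  B1: | IN={b@B0, c@B2, d@B0} | OUT={b@B0, c@B2, d@B0}
  B2: | IN={b@B0, c@B2, d@B0} | OUT={b@B0, c@B2, d@B0}
  B3: | IN={a@B3, b@B0, c@B2, c@B5, d@B0, d@B6, e@B6, f@B4} | OUT={a@B3, b@B0, c@B2, c@B5, d@B0, d@B6, e@B6, f@B3}
  B4: | IN={a@B3, b@B0, c@B2, c@B5, d@B0, d@B6, e@B6, f@B3} | OUT={a@B3, b@B0, c@B4, d@B0, d@B6, e@B4, f@B4}
  B5: | IN={a@B3, b@B0, c@B4, d@B0, d@B6, e@B4, f@B4} | OUT={a@B3, b@B0, c@B5, d@B0, d@B6, e@B4, f@B4}
  B6: | IN={a@B3, b@B0, c@B5, d@B0, d@B6, e@B4, f@B4} | OUT={a@B3, b@B0, c@B5, d@B6, e@B6, f@B4}
  B7: | IN={a@B3, b@B0, c@B5, d@B6, e@B6, f@B4} | OUT={a@B3, b@B0, c@B5, d@B7, e@B7, f@B7}

Merge at B3: IN[B3] = OUT[B2] ⊔ OUT[B6] = {a@B3, b@B0, c@B2, c@B5, d@B0, d@B6, e@B6, f@B4}
Applying B3's transfer function to that IN value gives OUT[B3] (row B3 above).

Answer: {a@B3, b@B0, c@B2, c@B5, d@B0, d@B6, e@B6, f@B3}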